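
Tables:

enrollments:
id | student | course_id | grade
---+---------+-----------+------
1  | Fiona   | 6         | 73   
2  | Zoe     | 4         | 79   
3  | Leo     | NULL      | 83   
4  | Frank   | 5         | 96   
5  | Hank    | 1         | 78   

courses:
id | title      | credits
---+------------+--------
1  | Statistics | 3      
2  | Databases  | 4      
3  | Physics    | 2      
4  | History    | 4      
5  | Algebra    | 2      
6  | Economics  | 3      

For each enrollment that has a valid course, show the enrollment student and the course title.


INNER JOIN keeps only enrollments rows whose course_id matches an id in courses. Walk through each enrollment:
  - enrollment 1 (Fiona): course_id=6 -> matches Economics
  - enrollment 2 (Zoe): course_id=4 -> matches History
  - enrollment 3 (Leo): course_id=NULL, no match -> dropped
  - enrollment 4 (Frank): course_id=5 -> matches Algebra
  - enrollment 5 (Hank): course_id=1 -> matches Statistics
So 1 of 5 rows is dropped.

SQL:
SELECT a.student, b.title AS course
FROM enrollments a
INNER JOIN courses b ON a.course_id = b.id

Result:
student | course    
--------+-----------
Fiona   | Economics 
Zoe     | History   
Frank   | Algebra   
Hank    | Statistics


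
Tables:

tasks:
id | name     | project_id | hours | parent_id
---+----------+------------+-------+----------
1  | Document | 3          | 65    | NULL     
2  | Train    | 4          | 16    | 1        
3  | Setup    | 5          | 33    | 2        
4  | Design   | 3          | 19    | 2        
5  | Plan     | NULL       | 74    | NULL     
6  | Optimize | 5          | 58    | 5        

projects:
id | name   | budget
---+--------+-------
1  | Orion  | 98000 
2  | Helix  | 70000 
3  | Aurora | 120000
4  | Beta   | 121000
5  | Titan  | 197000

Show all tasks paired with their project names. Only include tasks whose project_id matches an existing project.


INNER JOIN keeps only tasks rows whose project_id matches an id in projects. Walk through each task:
  - task 1 (Document): project_id=3 -> matches Aurora
  - task 2 (Train): project_id=4 -> matches Beta
  - task 3 (Setup): project_id=5 -> matches Titan
  - task 4 (Design): project_id=3 -> matches Aurora
  - task 5 (Plan): project_id=NULL, no match -> dropped
  - task 6 (Optimize): project_id=5 -> matches Titan
So 1 of 6 rows is dropped.

SQL:
SELECT a.name, b.name AS project
FROM tasks a
INNER JOIN projects b ON a.project_id = b.id

Result:
name     | project
---------+--------
Document | Aurora 
Train    | Beta   
Setup    | Titan  
Design   | Aurora 
Optimize | Titan  


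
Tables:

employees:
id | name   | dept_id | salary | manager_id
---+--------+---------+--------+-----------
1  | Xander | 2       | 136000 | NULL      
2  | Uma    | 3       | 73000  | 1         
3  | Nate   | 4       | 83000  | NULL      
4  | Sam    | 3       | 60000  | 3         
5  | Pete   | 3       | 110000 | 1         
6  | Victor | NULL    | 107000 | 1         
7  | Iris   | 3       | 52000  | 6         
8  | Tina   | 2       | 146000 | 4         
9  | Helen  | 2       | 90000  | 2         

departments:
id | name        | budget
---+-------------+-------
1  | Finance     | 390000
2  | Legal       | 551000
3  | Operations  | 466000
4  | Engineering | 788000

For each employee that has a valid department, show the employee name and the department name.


INNER JOIN keeps only employees rows whose dept_id matches an id in departments. Walk through each employee:
  - employee 1 (Xander): dept_id=2 -> matches Legal
  - employee 2 (Uma): dept_id=3 -> matches Operations
  - employee 3 (Nate): dept_id=4 -> matches Engineering
  - employee 4 (Sam): dept_id=3 -> matches Operations
  - employee 5 (Pete): dept_id=3 -> matches Operations
  - employee 6 (Victor): dept_id=NULL, no match -> dropped
  - employee 7 (Iris): dept_id=3 -> matches Operations
  - employee 8 (Tina): dept_id=2 -> matches Legal
  - employee 9 (Helen): dept_id=2 -> matches Legal
So 1 of 9 rows is dropped.

SQL:
SELECT a.name, b.name AS department
FROM employees a
INNER JOIN departments b ON a.dept_id = b.id

Result:
name   | department 
-------+------------
Xander | Legal      
Uma    | Operations 
Nate   | Engineering
Sam    | Operations 
Pete   | Operations 
Iris   | Operations 
Tina   | Legal      
Helen  | Legal      


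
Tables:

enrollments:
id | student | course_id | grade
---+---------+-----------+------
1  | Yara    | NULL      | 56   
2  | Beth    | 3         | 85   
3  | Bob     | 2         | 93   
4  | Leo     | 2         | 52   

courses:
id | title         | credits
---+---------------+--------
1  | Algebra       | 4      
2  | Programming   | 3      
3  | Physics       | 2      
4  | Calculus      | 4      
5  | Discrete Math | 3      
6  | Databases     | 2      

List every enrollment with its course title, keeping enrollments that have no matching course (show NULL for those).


LEFT JOIN keeps every row from enrollments (the left table); where course_id has no match in courses, the course columns become NULL. Walk through each enrollment:
  - enrollment 1 (Yara): course_id=NULL, no match -> kept with NULL
  - enrollment 2 (Beth): course_id=3 -> matches Physics
  - enrollment 3 (Bob): course_id=2 -> matches Programming
  - enrollment 4 (Leo): course_id=2 -> matches Programming
All 4 rows appear; 1 has NULL course.

SQL:
SELECT a.student, b.title AS course
FROM enrollments a
LEFT JOIN courses b ON a.course_id = b.id

Result:
student | course     
--------+------------
Yara    | NULL       
Beth    | Physics    
Bob     | Programming
Leo     | Programming


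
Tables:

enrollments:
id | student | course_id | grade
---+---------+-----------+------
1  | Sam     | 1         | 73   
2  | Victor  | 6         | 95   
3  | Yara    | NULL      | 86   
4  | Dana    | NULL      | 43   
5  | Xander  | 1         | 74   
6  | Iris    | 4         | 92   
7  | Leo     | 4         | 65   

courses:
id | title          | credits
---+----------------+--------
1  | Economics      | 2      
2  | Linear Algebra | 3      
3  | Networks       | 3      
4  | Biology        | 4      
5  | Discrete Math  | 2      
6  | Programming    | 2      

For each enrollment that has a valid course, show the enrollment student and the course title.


INNER JOIN keeps only enrollments rows whose course_id matches an id in courses. Walk through each enrollment:
  - enrollment 1 (Sam): course_id=1 -> matches Economics
  - enrollment 2 (Victor): course_id=6 -> matches Programming
  - enrollment 3 (Yara): course_id=NULL, no match -> dropped
  - enrollment 4 (Dana): course_id=NULL, no match -> dropped
  - enrollment 5 (Xander): course_id=1 -> matches Economics
  - enrollment 6 (Iris): course_id=4 -> matches Biology
  - enrollment 7 (Leo): course_id=4 -> matches Biology
So 2 of 7 rows are dropped.

SQL:
SELECT a.student, b.title AS course
FROM enrollments a
INNER JOIN courses b ON a.course_id = b.id

Result:
student | course     
--------+------------
Sam     | Economics  
Victor  | Programming
Xander  | Economics  
Iris    | Biology    
Leo     | Biology    


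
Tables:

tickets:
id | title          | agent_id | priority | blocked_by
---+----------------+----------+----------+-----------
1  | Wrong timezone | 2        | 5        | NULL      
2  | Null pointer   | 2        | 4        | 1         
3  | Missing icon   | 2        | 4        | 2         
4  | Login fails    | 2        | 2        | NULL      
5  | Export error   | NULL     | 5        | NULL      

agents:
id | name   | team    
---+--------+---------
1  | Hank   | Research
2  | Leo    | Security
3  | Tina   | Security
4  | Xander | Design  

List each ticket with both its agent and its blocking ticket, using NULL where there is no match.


Two LEFT JOINs from the same base table tickets: one to agents via agent_id, one to tickets itself via blocked_by. Both are LEFT so every ticket is preserved.
Match against agents:
  - ticket 1 (Wrong timezone): agent_id=2 -> matches Leo
  - ticket 2 (Null pointer): agent_id=2 -> matches Leo
  - ticket 3 (Missing icon): agent_id=2 -> matches Leo
  - ticket 4 (Login fails): agent_id=2 -> matches Leo
  - ticket 5 (Export error): agent_id=NULL, no match -> kept with NULL
Match against tickets (self):
  - ticket 1 (Wrong timezone): blocked_by=NULL -> NULL
  - ticket 2 (Null pointer): blocked_by=1 -> Wrong timezone
  - ticket 3 (Missing icon): blocked_by=2 -> Null pointer
  - ticket 4 (Login fails): blocked_by=NULL -> NULL
  - ticket 5 (Export error): blocked_by=NULL -> NULL

SQL:
SELECT a.title, b.name AS agent, c.title AS blocked_by
FROM tickets a
LEFT JOIN agents b ON a.agent_id = b.id
LEFT JOIN tickets c ON a.blocked_by = c.id

Result:
title          | agent | blocked_by    
---------------+-------+---------------
Wrong timezone | Leo   | NULL          
Null pointer   | Leo   | Wrong timezone
Missing icon   | Leo   | Null pointer  
Login fails    | Leo   | NULL          
Export error   | NULL  | NULL          


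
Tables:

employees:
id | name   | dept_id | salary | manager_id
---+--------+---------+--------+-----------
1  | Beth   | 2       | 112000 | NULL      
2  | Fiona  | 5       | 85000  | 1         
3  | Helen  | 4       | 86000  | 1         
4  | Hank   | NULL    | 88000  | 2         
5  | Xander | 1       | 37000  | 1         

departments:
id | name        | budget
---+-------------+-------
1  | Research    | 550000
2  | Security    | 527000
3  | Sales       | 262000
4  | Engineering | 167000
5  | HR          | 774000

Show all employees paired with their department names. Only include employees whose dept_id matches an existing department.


INNER JOIN keeps only employees rows whose dept_id matches an id in departments. Walk through each employee:
  - employee 1 (Beth): dept_id=2 -> matches Security
  - employee 2 (Fiona): dept_id=5 -> matches HR
  - employee 3 (Helen): dept_id=4 -> matches Engineering
  - employee 4 (Hank): dept_id=NULL, no match -> dropped
  - employee 5 (Xander): dept_id=1 -> matches Research
So 1 of 5 rows is dropped.

SQL:
SELECT a.name, b.name AS department
FROM employees a
INNER JOIN departments b ON a.dept_id = b.id

Result:
name   | department 
-------+------------
Beth   | Security   
Fiona  | HR         
Helen  | Engineering
Xander | Research   


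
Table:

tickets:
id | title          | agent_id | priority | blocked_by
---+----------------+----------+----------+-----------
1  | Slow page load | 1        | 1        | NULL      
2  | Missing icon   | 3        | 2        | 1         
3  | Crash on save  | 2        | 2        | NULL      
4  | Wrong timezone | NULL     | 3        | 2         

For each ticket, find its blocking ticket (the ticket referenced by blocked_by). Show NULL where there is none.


This is a self-join: tickets is joined to a second copy of itself, matching each row's blocked_by to another row's id. Use LEFT JOIN so rows with blocked_by=NULL are kept.
  - ticket 1 (Slow page load): blocked_by=NULL -> NULL
  - ticket 2 (Missing icon): blocked_by=1 -> Slow page load
  - ticket 3 (Crash on save): blocked_by=NULL -> NULL
  - ticket 4 (Wrong timezone): blocked_by=2 -> Missing icon

SQL:
SELECT a.title AS item, b.title AS blocked_by
FROM tickets a
LEFT JOIN tickets b ON a.blocked_by = b.id

Result:
item           | blocked_by    
---------------+---------------
Slow page load | NULL          
Missing icon   | Slow page load
Crash on save  | NULL          
Wrong timezone | Missing icon  


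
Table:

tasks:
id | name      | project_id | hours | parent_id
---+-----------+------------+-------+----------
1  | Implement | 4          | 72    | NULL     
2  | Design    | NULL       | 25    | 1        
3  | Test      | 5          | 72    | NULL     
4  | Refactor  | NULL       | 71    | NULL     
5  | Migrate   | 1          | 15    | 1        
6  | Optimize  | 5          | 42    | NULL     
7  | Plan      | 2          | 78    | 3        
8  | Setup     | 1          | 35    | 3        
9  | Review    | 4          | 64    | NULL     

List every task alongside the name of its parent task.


This is a self-join: tasks is joined to a second copy of itself, matching each row's parent_id to another row's id. Use LEFT JOIN so rows with parent_id=NULL are kept.
  - task 1 (Implement): parent_id=NULL -> NULL
  - task 2 (Design): parent_id=1 -> Implement
  - task 3 (Test): parent_id=NULL -> NULL
  - task 4 (Refactor): parent_id=NULL -> NULL
  - task 5 (Migrate): parent_id=1 -> Implement
  - task 6 (Optimize): parent_id=NULL -> NULL
  - task 7 (Plan): parent_id=3 -> Test
  - task 8 (Setup): parent_id=3 -> Test
  - task 9 (Review): parent_id=NULL -> NULL

SQL:
SELECT a.name AS item, b.name AS parent
FROM tasks a
LEFT JOIN tasks b ON a.parent_id = b.id

Result:
item      | parent   
----------+----------
Implement | NULL     
Design    | Implement
Test      | NULL     
Refactor  | NULL     
Migrate   | Implement
Optimize  | NULL     
Plan      | Test     
Setup     | Test     
Review    | NULL     


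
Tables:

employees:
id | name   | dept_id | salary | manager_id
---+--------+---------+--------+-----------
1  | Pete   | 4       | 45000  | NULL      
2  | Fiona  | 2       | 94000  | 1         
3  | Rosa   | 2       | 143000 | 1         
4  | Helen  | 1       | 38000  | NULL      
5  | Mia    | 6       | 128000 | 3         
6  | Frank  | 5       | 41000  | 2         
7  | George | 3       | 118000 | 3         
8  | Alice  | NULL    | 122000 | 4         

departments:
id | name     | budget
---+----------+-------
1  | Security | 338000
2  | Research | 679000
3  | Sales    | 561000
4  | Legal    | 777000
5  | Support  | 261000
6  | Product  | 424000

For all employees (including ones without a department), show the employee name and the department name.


LEFT JOIN keeps every row from employees (the left table); where dept_id has no match in departments, the department columns become NULL. Walk through each employee:
  - employee 1 (Pete): dept_id=4 -> matches Legal
  - employee 2 (Fiona): dept_id=2 -> matches Research
  - employee 3 (Rosa): dept_id=2 -> matches Research
  - employee 4 (Helen): dept_id=1 -> matches Security
  - employee 5 (Mia): dept_id=6 -> matches Product
  - employee 6 (Frank): dept_id=5 -> matches Support
  - employee 7 (George): dept_id=3 -> matches Sales
  - employee 8 (Alice): dept_id=NULL, no match -> kept with NULL
All 8 rows appear; 1 has NULL department.

SQL:
SELECT a.name, b.name AS department
FROM employees a
LEFT JOIN departments b ON a.dept_id = b.id

Result:
name   | department
-------+-----------
Pete   | Legal     
Fiona  | Research  
Rosa   | Research  
Helen  | Security  
Mia    | Product   
Frank  | Support   
George | Sales     
Alice  | NULL      


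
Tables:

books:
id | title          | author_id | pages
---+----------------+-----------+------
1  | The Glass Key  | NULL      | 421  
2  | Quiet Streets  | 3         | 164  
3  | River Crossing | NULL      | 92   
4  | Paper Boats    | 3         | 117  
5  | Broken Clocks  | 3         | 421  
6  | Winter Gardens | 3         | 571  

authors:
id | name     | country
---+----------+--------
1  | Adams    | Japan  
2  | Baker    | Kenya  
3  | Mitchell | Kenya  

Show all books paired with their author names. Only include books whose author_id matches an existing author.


INNER JOIN keeps only books rows whose author_id matches an id in authors. Walk through each book:
  - book 1 (The Glass Key): author_id=NULL, no match -> dropped
  - book 2 (Quiet Streets): author_id=3 -> matches Mitchell
  - book 3 (River Crossing): author_id=NULL, no match -> dropped
  - book 4 (Paper Boats): author_id=3 -> matches Mitchell
  - book 5 (Broken Clocks): author_id=3 -> matches Mitchell
  - book 6 (Winter Gardens): author_id=3 -> matches Mitchell
So 2 of 6 rows are dropped.

SQL:
SELECT a.title, b.name AS author
FROM books a
INNER JOIN authors b ON a.author_id = b.id

Result:
title          | author  
---------------+---------
Quiet Streets  | Mitchell
Paper Boats    | Mitchell
Broken Clocks  | Mitchell
Winter Gardens | Mitchell


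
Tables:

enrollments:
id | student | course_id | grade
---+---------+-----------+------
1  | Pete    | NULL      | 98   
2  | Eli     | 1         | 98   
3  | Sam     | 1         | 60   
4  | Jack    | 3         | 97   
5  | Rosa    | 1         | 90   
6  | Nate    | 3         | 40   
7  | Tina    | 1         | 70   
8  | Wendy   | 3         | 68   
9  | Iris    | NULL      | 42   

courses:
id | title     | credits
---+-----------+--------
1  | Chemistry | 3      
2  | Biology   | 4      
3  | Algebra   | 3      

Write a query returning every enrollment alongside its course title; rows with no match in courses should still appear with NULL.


LEFT JOIN keeps every row from enrollments (the left table); where course_id has no match in courses, the course columns become NULL. Walk through each enrollment:
  - enrollment 1 (Pete): course_id=NULL, no match -> kept with NULL
  - enrollment 2 (Eli): course_id=1 -> matches Chemistry
  - enrollment 3 (Sam): course_id=1 -> matches Chemistry
  - enrollment 4 (Jack): course_id=3 -> matches Algebra
  - enrollment 5 (Rosa): course_id=1 -> matches Chemistry
  - enrollment 6 (Nate): course_id=3 -> matches Algebra
  - enrollment 7 (Tina): course_id=1 -> matches Chemistry
  - enrollment 8 (Wendy): course_id=3 -> matches Algebra
  - enrollment 9 (Iris): course_id=NULL, no match -> kept with NULL
All 9 rows appear; 2 have NULL course.

SQL:
SELECT a.student, b.title AS course
FROM enrollments a
LEFT JOIN courses b ON a.course_id = b.id

Result:
student | course   
--------+----------
Pete    | NULL     
Eli     | Chemistry
Sam     | Chemistry
Jack    | Algebra  
Rosa    | Chemistry
Nate    | Algebra  
Tina    | Chemistry
Wendy   | Algebra  
Iris    | NULL     


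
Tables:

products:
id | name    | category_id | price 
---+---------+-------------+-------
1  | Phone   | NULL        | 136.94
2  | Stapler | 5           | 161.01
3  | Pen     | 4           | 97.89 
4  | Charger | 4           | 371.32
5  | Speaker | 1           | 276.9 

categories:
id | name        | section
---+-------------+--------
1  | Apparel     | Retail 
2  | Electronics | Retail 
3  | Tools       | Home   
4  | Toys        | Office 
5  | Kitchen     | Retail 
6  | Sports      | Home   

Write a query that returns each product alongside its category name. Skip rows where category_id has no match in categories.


INNER JOIN keeps only products rows whose category_id matches an id in categories. Walk through each product:
  - product 1 (Phone): category_id=NULL, no match -> dropped
  - product 2 (Stapler): category_id=5 -> matches Kitchen
  - product 3 (Pen): category_id=4 -> matches Toys
  - product 4 (Charger): category_id=4 -> matches Toys
  - product 5 (Speaker): category_id=1 -> matches Apparel
So 1 of 5 rows is dropped.

SQL:
SELECT a.name, b.name AS category
FROM products a
INNER JOIN categories b ON a.category_id = b.id

Result:
name    | category
--------+---------
Stapler | Kitchen 
Pen     | Toys    
Charger | Toys    
Speaker | Apparel 


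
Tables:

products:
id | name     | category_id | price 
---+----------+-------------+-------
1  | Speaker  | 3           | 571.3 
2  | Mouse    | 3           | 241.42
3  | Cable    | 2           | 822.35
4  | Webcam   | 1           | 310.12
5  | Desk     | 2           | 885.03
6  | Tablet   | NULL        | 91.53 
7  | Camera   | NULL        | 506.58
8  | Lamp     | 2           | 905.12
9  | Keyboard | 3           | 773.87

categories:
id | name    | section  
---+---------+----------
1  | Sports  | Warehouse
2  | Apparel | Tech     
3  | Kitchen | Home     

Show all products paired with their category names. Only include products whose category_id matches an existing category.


INNER JOIN keeps only products rows whose category_id matches an id in categories. Walk through each product:
  - product 1 (Speaker): category_id=3 -> matches Kitchen
  - product 2 (Mouse): category_id=3 -> matches Kitchen
  - product 3 (Cable): category_id=2 -> matches Apparel
  - product 4 (Webcam): category_id=1 -> matches Sports
  - product 5 (Desk): category_id=2 -> matches Apparel
  - product 6 (Tablet): category_id=NULL, no match -> dropped
  - product 7 (Camera): category_id=NULL, no match -> dropped
  - product 8 (Lamp): category_id=2 -> matches Apparel
  - product 9 (Keyboard): category_id=3 -> matches Kitchen
So 2 of 9 rows are dropped.

SQL:
SELECT a.name, b.name AS category
FROM products a
INNER JOIN categories b ON a.category_id = b.id

Result:
name     | category
---------+---------
Speaker  | Kitchen 
Mouse    | Kitchen 
Cable    | Apparel 
Webcam   | Sports  
Desk     | Apparel 
Lamp     | Apparel 
Keyboard | Kitchen 


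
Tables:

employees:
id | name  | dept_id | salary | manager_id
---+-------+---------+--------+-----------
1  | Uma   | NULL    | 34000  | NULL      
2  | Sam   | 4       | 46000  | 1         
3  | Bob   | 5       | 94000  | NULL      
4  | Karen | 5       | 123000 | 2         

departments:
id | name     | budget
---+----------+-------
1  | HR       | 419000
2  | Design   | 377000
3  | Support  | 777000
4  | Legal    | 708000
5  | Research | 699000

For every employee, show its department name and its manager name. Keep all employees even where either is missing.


Two LEFT JOINs from the same base table employees: one to departments via dept_id, one to employees itself via manager_id. Both are LEFT so every employee is preserved.
Match against departments:
  - employee 1 (Uma): dept_id=NULL, no match -> kept with NULL
  - employee 2 (Sam): dept_id=4 -> matches Legal
  - employee 3 (Bob): dept_id=5 -> matches Research
  - employee 4 (Karen): dept_id=5 -> matches Research
Match against employees (self):
  - employee 1 (Uma): manager_id=NULL -> NULL
  - employee 2 (Sam): manager_id=1 -> Uma
  - employee 3 (Bob): manager_id=NULL -> NULL
  - employee 4 (Karen): manager_id=2 -> Sam

SQL:
SELECT a.name, b.name AS department, c.name AS manager
FROM employees a
LEFT JOIN departments b ON a.dept_id = b.id
LEFT JOIN employees c ON a.manager_id = c.id

Result:
name  | department | manager
------+------------+--------
Uma   | NULL       | NULL   
Sam   | Legal      | Uma    
Bob   | Research   | NULL   
Karen | Research   | Sam    


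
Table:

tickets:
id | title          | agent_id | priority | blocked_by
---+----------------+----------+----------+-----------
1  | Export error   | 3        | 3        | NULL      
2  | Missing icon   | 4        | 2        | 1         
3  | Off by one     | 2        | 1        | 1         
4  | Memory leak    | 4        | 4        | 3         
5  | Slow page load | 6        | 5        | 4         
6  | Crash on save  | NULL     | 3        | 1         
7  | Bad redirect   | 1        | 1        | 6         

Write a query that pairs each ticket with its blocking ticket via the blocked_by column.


This is a self-join: tickets is joined to a second copy of itself, matching each row's blocked_by to another row's id. Use LEFT JOIN so rows with blocked_by=NULL are kept.
  - ticket 1 (Export error): blocked_by=NULL -> NULL
  - ticket 2 (Missing icon): blocked_by=1 -> Export error
  - ticket 3 (Off by one): blocked_by=1 -> Export error
  - ticket 4 (Memory leak): blocked_by=3 -> Off by one
  - ticket 5 (Slow page load): blocked_by=4 -> Memory leak
  - ticket 6 (Crash on save): blocked_by=1 -> Export error
  - ticket 7 (Bad redirect): blocked_by=6 -> Crash on save

SQL:
SELECT a.title AS item, b.title AS blocked_by
FROM tickets a
LEFT JOIN tickets b ON a.blocked_by = b.id

Result:
item           | blocked_by   
---------------+--------------
Export error   | NULL         
Missing icon   | Export error 
Off by one     | Export error 
Memory leak    | Off by one   
Slow page load | Memory leak  
Crash on save  | Export error 
Bad redirect   | Crash on save


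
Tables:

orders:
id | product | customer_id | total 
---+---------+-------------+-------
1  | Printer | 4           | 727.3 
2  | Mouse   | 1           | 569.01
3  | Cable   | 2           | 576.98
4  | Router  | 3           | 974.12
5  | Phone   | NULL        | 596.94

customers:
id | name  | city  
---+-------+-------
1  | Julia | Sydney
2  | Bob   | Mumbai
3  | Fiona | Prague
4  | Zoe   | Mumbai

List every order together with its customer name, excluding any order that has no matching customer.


INNER JOIN keeps only orders rows whose customer_id matches an id in customers. Walk through each order:
  - order 1 (Printer): customer_id=4 -> matches Zoe
  - order 2 (Mouse): customer_id=1 -> matches Julia
  - order 3 (Cable): customer_id=2 -> matches Bob
  - order 4 (Router): customer_id=3 -> matches Fiona
  - order 5 (Phone): customer_id=NULL, no match -> dropped
So 1 of 5 rows is dropped.

SQL:
SELECT a.product, b.name AS customer
FROM orders a
INNER JOIN customers b ON a.customer_id = b.id

Result:
product | customer
--------+---------
Printer | Zoe     
Mouse   | Julia   
Cable   | Bob     
Router  | Fiona   


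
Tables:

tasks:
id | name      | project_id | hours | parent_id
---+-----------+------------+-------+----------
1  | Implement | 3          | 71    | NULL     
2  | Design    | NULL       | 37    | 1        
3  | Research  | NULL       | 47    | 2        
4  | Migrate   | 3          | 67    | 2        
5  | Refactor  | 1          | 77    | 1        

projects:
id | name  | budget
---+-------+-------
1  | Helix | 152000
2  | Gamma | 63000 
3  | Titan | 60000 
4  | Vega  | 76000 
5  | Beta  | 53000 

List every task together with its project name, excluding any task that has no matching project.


INNER JOIN keeps only tasks rows whose project_id matches an id in projects. Walk through each task:
  - task 1 (Implement): project_id=3 -> matches Titan
  - task 2 (Design): project_id=NULL, no match -> dropped
  - task 3 (Research): project_id=NULL, no match -> dropped
  - task 4 (Migrate): project_id=3 -> matches Titan
  - task 5 (Refactor): project_id=1 -> matches Helix
So 2 of 5 rows are dropped.

SQL:
SELECT a.name, b.name AS project
FROM tasks a
INNER JOIN projects b ON a.project_id = b.id

Result:
name      | project
----------+--------
Implement | Titan  
Migrate   | Titan  
Refactor  | Helix  


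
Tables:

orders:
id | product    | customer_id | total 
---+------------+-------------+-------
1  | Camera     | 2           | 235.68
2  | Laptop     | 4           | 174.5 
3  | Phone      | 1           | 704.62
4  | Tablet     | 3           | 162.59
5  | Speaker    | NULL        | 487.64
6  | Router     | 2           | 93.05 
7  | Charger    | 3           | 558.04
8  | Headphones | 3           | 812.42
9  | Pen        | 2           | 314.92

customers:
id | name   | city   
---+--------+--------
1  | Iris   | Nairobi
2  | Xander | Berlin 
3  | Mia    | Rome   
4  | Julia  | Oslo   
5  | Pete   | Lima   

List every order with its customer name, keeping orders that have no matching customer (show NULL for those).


LEFT JOIN keeps every row from orders (the left table); where customer_id has no match in customers, the customer columns become NULL. Walk through each order:
  - order 1 (Camera): customer_id=2 -> matches Xander
  - order 2 (Laptop): customer_id=4 -> matches Julia
  - order 3 (Phone): customer_id=1 -> matches Iris
  - order 4 (Tablet): customer_id=3 -> matches Mia
  - order 5 (Speaker): customer_id=NULL, no match -> kept with NULL
  - order 6 (Router): customer_id=2 -> matches Xander
  - order 7 (Charger): customer_id=3 -> matches Mia
  - order 8 (Headphones): customer_id=3 -> matches Mia
  - order 9 (Pen): customer_id=2 -> matches Xander
All 9 rows appear; 1 has NULL customer.

SQL:
SELECT a.product, b.name AS customer
FROM orders a
LEFT JOIN customers b ON a.customer_id = b.id

Result:
product    | customer
-----------+---------
Camera     | Xander  
Laptop     | Julia   
Phone      | Iris    
Tablet     | Mia     
Speaker    | NULL    
Router     | Xander  
Charger    | Mia     
Headphones | Mia     
Pen        | Xander  


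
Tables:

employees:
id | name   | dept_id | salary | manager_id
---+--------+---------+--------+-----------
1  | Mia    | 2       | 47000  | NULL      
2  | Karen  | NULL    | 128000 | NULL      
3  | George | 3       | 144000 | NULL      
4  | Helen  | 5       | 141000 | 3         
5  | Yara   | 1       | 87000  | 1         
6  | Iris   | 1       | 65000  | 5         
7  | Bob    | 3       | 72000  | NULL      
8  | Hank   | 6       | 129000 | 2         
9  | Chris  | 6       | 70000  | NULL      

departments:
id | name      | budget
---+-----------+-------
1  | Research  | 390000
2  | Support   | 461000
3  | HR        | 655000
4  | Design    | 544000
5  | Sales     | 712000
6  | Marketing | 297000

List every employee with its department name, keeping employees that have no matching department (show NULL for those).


LEFT JOIN keeps every row from employees (the left table); where dept_id has no match in departments, the department columns become NULL. Walk through each employee:
  - employee 1 (Mia): dept_id=2 -> matches Support
  - employee 2 (Karen): dept_id=NULL, no match -> kept with NULL
  - employee 3 (George): dept_id=3 -> matches HR
  - employee 4 (Helen): dept_id=5 -> matches Sales
  - employee 5 (Yara): dept_id=1 -> matches Research
  - employee 6 (Iris): dept_id=1 -> matches Research
  - employee 7 (Bob): dept_id=3 -> matches HR
  - employee 8 (Hank): dept_id=6 -> matches Marketing
  - employee 9 (Chris): dept_id=6 -> matches Marketing
All 9 rows appear; 1 has NULL department.

SQL:
SELECT a.name, b.name AS department
FROM employees a
LEFT JOIN departments b ON a.dept_id = b.id

Result:
name   | department
-------+-----------
Mia    | Support   
Karen  | NULL      
George | HR        
Helen  | Sales     
Yara   | Research  
Iris   | Research  
Bob    | HR        
Hank   | Marketing 
Chris  | Marketing 


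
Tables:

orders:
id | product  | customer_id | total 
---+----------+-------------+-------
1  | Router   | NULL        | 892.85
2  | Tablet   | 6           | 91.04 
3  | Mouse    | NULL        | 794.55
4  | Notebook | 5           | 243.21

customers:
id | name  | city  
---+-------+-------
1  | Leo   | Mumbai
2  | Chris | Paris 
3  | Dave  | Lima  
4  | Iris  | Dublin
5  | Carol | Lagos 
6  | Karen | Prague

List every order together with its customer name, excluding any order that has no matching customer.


INNER JOIN keeps only orders rows whose customer_id matches an id in customers. Walk through each order:
  - order 1 (Router): customer_id=NULL, no match -> dropped
  - order 2 (Tablet): customer_id=6 -> matches Karen
  - order 3 (Mouse): customer_id=NULL, no match -> dropped
  - order 4 (Notebook): customer_id=5 -> matches Carol
So 2 of 4 rows are dropped.

SQL:
SELECT a.product, b.name AS customer
FROM orders a
INNER JOIN customers b ON a.customer_id = b.id

Result:
product  | customer
---------+---------
Tablet   | Karen   
Notebook | Carol   


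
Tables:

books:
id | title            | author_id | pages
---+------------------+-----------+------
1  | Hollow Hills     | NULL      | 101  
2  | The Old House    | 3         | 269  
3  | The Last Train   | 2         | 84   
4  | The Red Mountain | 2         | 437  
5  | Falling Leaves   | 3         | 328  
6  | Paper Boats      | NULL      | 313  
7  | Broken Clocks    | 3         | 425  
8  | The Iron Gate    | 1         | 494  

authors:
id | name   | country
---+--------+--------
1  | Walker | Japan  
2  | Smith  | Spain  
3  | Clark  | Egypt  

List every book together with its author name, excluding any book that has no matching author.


INNER JOIN keeps only books rows whose author_id matches an id in authors. Walk through each book:
  - book 1 (Hollow Hills): author_id=NULL, no match -> dropped
  - book 2 (The Old House): author_id=3 -> matches Clark
  - book 3 (The Last Train): author_id=2 -> matches Smith
  - book 4 (The Red Mountain): author_id=2 -> matches Smith
  - book 5 (Falling Leaves): author_id=3 -> matches Clark
  - book 6 (Paper Boats): author_id=NULL, no match -> dropped
  - book 7 (Broken Clocks): author_id=3 -> matches Clark
  - book 8 (The Iron Gate): author_id=1 -> matches Walker
So 2 of 8 rows are dropped.

SQL:
SELECT a.title, b.name AS author
FROM books a
INNER JOIN authors b ON a.author_id = b.id

Result:
title            | author
-----------------+-------
The Old House    | Clark 
The Last Train   | Smith 
The Red Mountain | Smith 
Falling Leaves   | Clark 
Broken Clocks    | Clark 
The Iron Gate    | Walker


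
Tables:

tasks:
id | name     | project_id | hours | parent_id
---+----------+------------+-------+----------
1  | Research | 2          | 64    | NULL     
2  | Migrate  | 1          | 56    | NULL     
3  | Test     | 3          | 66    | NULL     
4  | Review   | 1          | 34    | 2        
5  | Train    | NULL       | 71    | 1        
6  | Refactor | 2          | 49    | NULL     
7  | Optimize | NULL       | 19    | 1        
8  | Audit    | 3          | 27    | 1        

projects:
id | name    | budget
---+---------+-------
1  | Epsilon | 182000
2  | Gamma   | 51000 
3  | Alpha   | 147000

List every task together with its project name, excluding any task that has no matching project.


INNER JOIN keeps only tasks rows whose project_id matches an id in projects. Walk through each task:
  - task 1 (Research): project_id=2 -> matches Gamma
  - task 2 (Migrate): project_id=1 -> matches Epsilon
  - task 3 (Test): project_id=3 -> matches Alpha
  - task 4 (Review): project_id=1 -> matches Epsilon
  - task 5 (Train): project_id=NULL, no match -> dropped
  - task 6 (Refactor): project_id=2 -> matches Gamma
  - task 7 (Optimize): project_id=NULL, no match -> dropped
  - task 8 (Audit): project_id=3 -> matches Alpha
So 2 of 8 rows are dropped.

SQL:
SELECT a.name, b.name AS project
FROM tasks a
INNER JOIN projects b ON a.project_id = b.id

Result:
name     | project
---------+--------
Research | Gamma  
Migrate  | Epsilon
Test     | Alpha  
Review   | Epsilon
Refactor | Gamma  
Audit    | Alpha  


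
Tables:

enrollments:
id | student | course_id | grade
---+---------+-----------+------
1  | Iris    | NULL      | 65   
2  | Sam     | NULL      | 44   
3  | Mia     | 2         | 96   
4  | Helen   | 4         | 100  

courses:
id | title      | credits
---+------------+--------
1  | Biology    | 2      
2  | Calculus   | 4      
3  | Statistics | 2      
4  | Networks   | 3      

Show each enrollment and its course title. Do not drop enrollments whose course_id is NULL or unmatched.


LEFT JOIN keeps every row from enrollments (the left table); where course_id has no match in courses, the course columns become NULL. Walk through each enrollment:
  - enrollment 1 (Iris): course_id=NULL, no match -> kept with NULL
  - enrollment 2 (Sam): course_id=NULL, no match -> kept with NULL
  - enrollment 3 (Mia): course_id=2 -> matches Calculus
  - enrollment 4 (Helen): course_id=4 -> matches Networks
All 4 rows appear; 2 have NULL course.

SQL:
SELECT a.student, b.title AS course
FROM enrollments a
LEFT JOIN courses b ON a.course_id = b.id

Result:
student | course  
--------+---------
Iris    | NULL    
Sam     | NULL    
Mia     | Calculus
Helen   | Networks


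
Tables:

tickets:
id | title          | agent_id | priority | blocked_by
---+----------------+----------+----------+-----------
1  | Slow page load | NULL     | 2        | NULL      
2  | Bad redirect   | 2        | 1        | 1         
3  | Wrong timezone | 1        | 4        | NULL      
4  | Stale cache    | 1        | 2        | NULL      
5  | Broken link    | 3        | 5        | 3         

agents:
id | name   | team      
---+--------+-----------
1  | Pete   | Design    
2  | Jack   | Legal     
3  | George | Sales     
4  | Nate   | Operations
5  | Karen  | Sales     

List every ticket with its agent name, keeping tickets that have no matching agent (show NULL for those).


LEFT JOIN keeps every row from tickets (the left table); where agent_id has no match in agents, the agent columns become NULL. Walk through each ticket:
  - ticket 1 (Slow page load): agent_id=NULL, no match -> kept with NULL
  - ticket 2 (Bad redirect): agent_id=2 -> matches Jack
  - ticket 3 (Wrong timezone): agent_id=1 -> matches Pete
  - ticket 4 (Stale cache): agent_id=1 -> matches Pete
  - ticket 5 (Broken link): agent_id=3 -> matches George
All 5 rows appear; 1 has NULL agent.

SQL:
SELECT a.title, b.name AS agent
FROM tickets a
LEFT JOIN agents b ON a.agent_id = b.id

Result:
title          | agent 
---------------+-------
Slow page load | NULL  
Bad redirect   | Jack  
Wrong timezone | Pete  
Stale cache    | Pete  
Broken link    | George


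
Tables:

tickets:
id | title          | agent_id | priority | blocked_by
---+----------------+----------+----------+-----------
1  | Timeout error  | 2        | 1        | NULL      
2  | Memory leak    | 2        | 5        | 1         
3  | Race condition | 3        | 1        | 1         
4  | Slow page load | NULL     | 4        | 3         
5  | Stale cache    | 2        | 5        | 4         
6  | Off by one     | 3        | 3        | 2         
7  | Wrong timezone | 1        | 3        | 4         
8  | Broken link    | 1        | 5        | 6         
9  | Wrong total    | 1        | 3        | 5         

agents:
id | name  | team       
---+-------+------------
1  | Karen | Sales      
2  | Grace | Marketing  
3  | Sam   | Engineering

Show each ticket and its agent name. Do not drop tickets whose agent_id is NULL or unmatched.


LEFT JOIN keeps every row from tickets (the left table); where agent_id has no match in agents, the agent columns become NULL. Walk through each ticket:
  - ticket 1 (Timeout error): agent_id=2 -> matches Grace
  - ticket 2 (Memory leak): agent_id=2 -> matches Grace
  - ticket 3 (Race condition): agent_id=3 -> matches Sam
  - ticket 4 (Slow page load): agent_id=NULL, no match -> kept with NULL
  - ticket 5 (Stale cache): agent_id=2 -> matches Grace
  - ticket 6 (Off by one): agent_id=3 -> matches Sam
  - ticket 7 (Wrong timezone): agent_id=1 -> matches Karen
  - ticket 8 (Broken link): agent_id=1 -> matches Karen
  - ticket 9 (Wrong total): agent_id=1 -> matches Karen
All 9 rows appear; 1 has NULL agent.

SQL:
SELECT a.title, b.name AS agent
FROM tickets a
LEFT JOIN agents b ON a.agent_id = b.id

Result:
title          | agent
---------------+------
Timeout error  | Grace
Memory leak    | Grace
Race condition | Sam  
Slow page load | NULL 
Stale cache    | Grace
Off by one     | Sam  
Wrong timezone | Karen
Broken link    | Karen
Wrong total    | Karen


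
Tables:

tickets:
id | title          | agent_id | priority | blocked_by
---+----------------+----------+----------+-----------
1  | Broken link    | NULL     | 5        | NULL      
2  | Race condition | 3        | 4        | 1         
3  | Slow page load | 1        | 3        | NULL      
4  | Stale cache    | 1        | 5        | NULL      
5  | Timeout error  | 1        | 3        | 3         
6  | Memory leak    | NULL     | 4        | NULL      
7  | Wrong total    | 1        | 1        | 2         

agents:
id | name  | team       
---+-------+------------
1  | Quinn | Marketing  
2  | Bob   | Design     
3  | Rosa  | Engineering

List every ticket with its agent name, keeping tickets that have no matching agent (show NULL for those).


LEFT JOIN keeps every row from tickets (the left table); where agent_id has no match in agents, the agent columns become NULL. Walk through each ticket:
  - ticket 1 (Broken link): agent_id=NULL, no match -> kept with NULL
  - ticket 2 (Race condition): agent_id=3 -> matches Rosa
  - ticket 3 (Slow page load): agent_id=1 -> matches Quinn
  - ticket 4 (Stale cache): agent_id=1 -> matches Quinn
  - ticket 5 (Timeout error): agent_id=1 -> matches Quinn
  - ticket 6 (Memory leak): agent_id=NULL, no match -> kept with NULL
  - ticket 7 (Wrong total): agent_id=1 -> matches Quinn
All 7 rows appear; 2 have NULL agent.

SQL:
SELECT a.title, b.name AS agent
FROM tickets a
LEFT JOIN agents b ON a.agent_id = b.id

Result:
title          | agent
---------------+------
Broken link    | NULL 
Race condition | Rosa 
Slow page load | Quinn
Stale cache    | Quinn
Timeout error  | Quinn
Memory leak    | NULL 
Wrong total    | Quinn


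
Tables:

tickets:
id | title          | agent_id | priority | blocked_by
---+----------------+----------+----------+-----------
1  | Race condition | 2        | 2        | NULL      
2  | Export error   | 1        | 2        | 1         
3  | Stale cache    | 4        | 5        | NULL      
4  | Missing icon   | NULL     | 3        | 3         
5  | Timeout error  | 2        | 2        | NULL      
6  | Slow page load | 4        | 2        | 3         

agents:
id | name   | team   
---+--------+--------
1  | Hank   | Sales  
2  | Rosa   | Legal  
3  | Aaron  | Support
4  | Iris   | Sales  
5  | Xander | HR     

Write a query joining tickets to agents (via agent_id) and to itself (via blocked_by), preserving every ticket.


Two LEFT JOINs from the same base table tickets: one to agents via agent_id, one to tickets itself via blocked_by. Both are LEFT so every ticket is preserved.
Match against agents:
  - ticket 1 (Race condition): agent_id=2 -> matches Rosa
  - ticket 2 (Export error): agent_id=1 -> matches Hank
  - ticket 3 (Stale cache): agent_id=4 -> matches Iris
  - ticket 4 (Missing icon): agent_id=NULL, no match -> kept with NULL
  - ticket 5 (Timeout error): agent_id=2 -> matches Rosa
  - ticket 6 (Slow page load): agent_id=4 -> matches Iris
Match against tickets (self):
  - ticket 1 (Race condition): blocked_by=NULL -> NULL
  - ticket 2 (Export error): blocked_by=1 -> Race condition
  - ticket 3 (Stale cache): blocked_by=NULL -> NULL
  - ticket 4 (Missing icon): blocked_by=3 -> Stale cache
  - ticket 5 (Timeout error): blocked_by=NULL -> NULL
  - ticket 6 (Slow page load): blocked_by=3 -> Stale cache

SQL:
SELECT a.title, b.name AS agent, c.title AS blocked_by
FROM tickets a
LEFT JOIN agents b ON a.agent_id = b.id
LEFT JOIN tickets c ON a.blocked_by = c.id

Result:
title          | agent | blocked_by    
---------------+-------+---------------
Race condition | Rosa  | NULL          
Export error   | Hank  | Race condition
Stale cache    | Iris  | NULL          
Missing icon   | NULL  | Stale cache   
Timeout error  | Rosa  | NULL          
Slow page load | Iris  | Stale cache   
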